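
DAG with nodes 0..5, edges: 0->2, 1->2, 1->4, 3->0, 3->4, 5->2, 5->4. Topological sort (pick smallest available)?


Kahn's algorithm, process smallest node first
Order: [1, 3, 0, 5, 2, 4]


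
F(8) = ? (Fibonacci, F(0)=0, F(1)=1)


F(n)=F(n-1)+F(n-2)
...F(6)=8, F(7)=13, F(8)=21


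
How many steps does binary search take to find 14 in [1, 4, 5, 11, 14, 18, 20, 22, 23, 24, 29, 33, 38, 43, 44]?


Search for 14:
[0,14] mid=7 arr[7]=22
[0,6] mid=3 arr[3]=11
[4,6] mid=5 arr[5]=18
[4,4] mid=4 arr[4]=14
Total: 4 comparisons


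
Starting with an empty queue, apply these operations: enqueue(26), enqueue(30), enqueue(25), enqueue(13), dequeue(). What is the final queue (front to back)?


enqueue(26) -> [26]
enqueue(30) -> [26, 30]
enqueue(25) -> [26, 30, 25]
enqueue(13) -> [26, 30, 25, 13]
dequeue() returns 26 -> [30, 25, 13]
Final queue (front to back): [30, 25, 13]


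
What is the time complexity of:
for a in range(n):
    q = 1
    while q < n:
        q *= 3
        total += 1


Per nesting level: O(n) * O(log n) = O(n log n)
Complexity: O(n log n)


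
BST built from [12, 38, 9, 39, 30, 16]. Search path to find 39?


BST root = 12
Search for 39: compare at each node
Path: [12, 38, 39]


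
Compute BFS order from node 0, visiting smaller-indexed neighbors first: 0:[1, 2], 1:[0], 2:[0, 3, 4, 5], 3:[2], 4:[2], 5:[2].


BFS queue: start with [0]
Visit order: [0, 1, 2, 3, 4, 5]


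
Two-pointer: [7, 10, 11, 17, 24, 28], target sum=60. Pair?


Two pointers: lo=0, hi=5
No pair sums to 60


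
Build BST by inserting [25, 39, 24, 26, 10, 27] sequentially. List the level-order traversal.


Root = 25; build tree by BST insertion.
Level-Order traversal: [25, 24, 39, 10, 26, 27]


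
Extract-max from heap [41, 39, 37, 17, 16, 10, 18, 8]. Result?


Max = 41
Replace root with last, heapify down
Resulting heap: [39, 17, 37, 8, 16, 10, 18]


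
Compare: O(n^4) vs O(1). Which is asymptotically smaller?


constant grows slower than quartic
O(1) is asymptotically smaller; O(n^4) grows faster


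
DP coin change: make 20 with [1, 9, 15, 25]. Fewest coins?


dp[0]=0; dp[i]=1+min(dp[i-c] for c in coins)
...dp[15]=1, dp[16]=2, dp[17]=3, dp[18]=2, dp[19]=3, dp[20]=4
Minimum coins for 20 = 4


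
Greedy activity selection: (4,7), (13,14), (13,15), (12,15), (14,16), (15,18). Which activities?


Greedy: pick earliest-ending, then skip overlaps.
Selected (3 activities): [(4, 7), (13, 14), (14, 16)]


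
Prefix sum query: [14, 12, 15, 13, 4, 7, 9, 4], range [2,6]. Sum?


Prefix sums: [0, 14, 26, 41, 54, 58, 65, 74, 78]
Sum[2..6] = prefix[7] - prefix[2] = 74 - 26 = 48


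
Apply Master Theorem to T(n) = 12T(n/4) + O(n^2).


a=12, b=4, c=2. log_4(12)=1.792 < c=2. Case 3: O(n^c) = O(n^2)
Complexity: O(n^2)


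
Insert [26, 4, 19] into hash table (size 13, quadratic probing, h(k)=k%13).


Insertions: 26->slot 0; 4->slot 4; 19->slot 6
Table: [26, None, None, None, 4, None, 19, None, None, None, None, None, None]


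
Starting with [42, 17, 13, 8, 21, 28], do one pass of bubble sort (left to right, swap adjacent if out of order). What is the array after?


After one pass: [17, 13, 8, 21, 28, 42]


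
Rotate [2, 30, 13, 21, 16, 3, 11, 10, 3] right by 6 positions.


Right rotate by 6: [21, 16, 3, 11, 10, 3, 2, 30, 13]


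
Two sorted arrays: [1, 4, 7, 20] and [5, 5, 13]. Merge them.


Compare heads, take smaller each step.
Merged: [1, 4, 5, 5, 7, 13, 20]


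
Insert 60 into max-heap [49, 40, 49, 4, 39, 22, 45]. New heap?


Append 60: [49, 40, 49, 4, 39, 22, 45, 60]
Bubble up: swap idx 7(60) with idx 3(4); swap idx 3(60) with idx 1(40); swap idx 1(60) with idx 0(49)
Result: [60, 49, 49, 40, 39, 22, 45, 4]


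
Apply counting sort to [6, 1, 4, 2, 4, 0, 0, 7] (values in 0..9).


Count array: [2, 1, 1, 0, 2, 0, 1, 1, 0, 0]
Reconstruct: [0, 0, 1, 2, 4, 4, 6, 7]


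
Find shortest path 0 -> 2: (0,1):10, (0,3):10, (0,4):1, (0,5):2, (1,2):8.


Dijkstra from 0:
Distances: {0: 0, 1: 10, 2: 18, 3: 10, 4: 1, 5: 2}
Shortest distance to 2 = 18, path = [0, 1, 2]


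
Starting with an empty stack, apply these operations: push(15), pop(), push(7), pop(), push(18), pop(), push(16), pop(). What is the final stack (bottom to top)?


push(15) -> [15]
pop() returns 15 -> []
push(7) -> [7]
pop() returns 7 -> []
push(18) -> [18]
pop() returns 18 -> []
push(16) -> [16]
pop() returns 16 -> []
Final stack (bottom to top): []


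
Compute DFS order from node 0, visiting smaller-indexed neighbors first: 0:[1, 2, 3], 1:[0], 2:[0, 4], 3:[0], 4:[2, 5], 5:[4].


DFS stack-based: start with [0]
Visit order: [0, 1, 2, 4, 5, 3]


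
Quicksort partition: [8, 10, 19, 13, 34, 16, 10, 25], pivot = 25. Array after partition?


Elements <= 25 go left of pivot.
Result: [8, 10, 19, 13, 16, 10, 25, 34], pivot at index 6


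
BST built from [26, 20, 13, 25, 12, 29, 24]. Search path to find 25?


BST root = 26
Search for 25: compare at each node
Path: [26, 20, 25]


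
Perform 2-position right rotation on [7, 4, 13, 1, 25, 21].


Right rotate by 2: [25, 21, 7, 4, 13, 1]


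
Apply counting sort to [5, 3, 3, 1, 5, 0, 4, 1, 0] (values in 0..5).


Count array: [2, 2, 0, 2, 1, 2]
Reconstruct: [0, 0, 1, 1, 3, 3, 4, 5, 5]


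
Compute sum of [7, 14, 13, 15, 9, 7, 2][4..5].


Prefix sums: [0, 7, 21, 34, 49, 58, 65, 67]
Sum[4..5] = prefix[6] - prefix[4] = 65 - 49 = 16


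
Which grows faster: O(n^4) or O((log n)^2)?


polylogarithmic grows slower than quartic
O((log n)^2) is asymptotically smaller; O(n^4) grows faster


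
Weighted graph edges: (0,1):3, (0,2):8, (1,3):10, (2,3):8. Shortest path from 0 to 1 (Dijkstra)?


Dijkstra from 0:
Distances: {0: 0, 1: 3, 2: 8, 3: 13}
Shortest distance to 1 = 3, path = [0, 1]


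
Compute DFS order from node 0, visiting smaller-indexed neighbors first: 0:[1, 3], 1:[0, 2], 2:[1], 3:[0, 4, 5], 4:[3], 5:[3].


DFS stack-based: start with [0]
Visit order: [0, 1, 2, 3, 4, 5]


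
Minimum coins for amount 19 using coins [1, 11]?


dp[0]=0; dp[i]=1+min(dp[i-c] for c in coins)
...dp[14]=4, dp[15]=5, dp[16]=6, dp[17]=7, dp[18]=8, dp[19]=9
Minimum coins for 19 = 9


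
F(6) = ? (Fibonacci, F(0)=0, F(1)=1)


F(n)=F(n-1)+F(n-2)
...F(4)=3, F(5)=5, F(6)=8


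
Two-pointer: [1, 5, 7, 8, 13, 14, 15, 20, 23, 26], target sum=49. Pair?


Two pointers: lo=0, hi=9
Found pair: (23, 26) summing to 49


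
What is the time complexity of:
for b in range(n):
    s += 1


Per nesting level: O(n) = O(n)
Complexity: O(n)


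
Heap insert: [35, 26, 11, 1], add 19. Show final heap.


Append 19: [35, 26, 11, 1, 19]
Bubble up: no swaps needed
Result: [35, 26, 11, 1, 19]


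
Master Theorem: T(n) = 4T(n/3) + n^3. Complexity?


a=4, b=3, c=3. log_3(4)=1.262 < c=3. Case 3: O(n^c) = O(n^3)
Complexity: O(n^3)


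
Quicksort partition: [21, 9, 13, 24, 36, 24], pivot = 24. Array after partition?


Elements <= 24 go left of pivot.
Result: [21, 9, 13, 24, 24, 36], pivot at index 4


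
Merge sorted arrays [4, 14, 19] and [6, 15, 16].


Compare heads, take smaller each step.
Merged: [4, 6, 14, 15, 16, 19]


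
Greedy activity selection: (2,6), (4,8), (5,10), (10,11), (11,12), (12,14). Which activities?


Greedy: pick earliest-ending, then skip overlaps.
Selected (4 activities): [(2, 6), (10, 11), (11, 12), (12, 14)]


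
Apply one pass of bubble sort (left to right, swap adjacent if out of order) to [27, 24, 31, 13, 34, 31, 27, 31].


After one pass: [24, 27, 13, 31, 31, 27, 31, 34]


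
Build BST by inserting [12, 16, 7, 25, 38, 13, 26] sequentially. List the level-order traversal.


Root = 12; build tree by BST insertion.
Level-Order traversal: [12, 7, 16, 13, 25, 38, 26]


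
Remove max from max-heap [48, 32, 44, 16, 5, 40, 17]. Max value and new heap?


Max = 48
Replace root with last, heapify down
Resulting heap: [44, 32, 40, 16, 5, 17]


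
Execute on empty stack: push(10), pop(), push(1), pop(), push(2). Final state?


push(10) -> [10]
pop() returns 10 -> []
push(1) -> [1]
pop() returns 1 -> []
push(2) -> [2]
Final stack (bottom to top): [2]


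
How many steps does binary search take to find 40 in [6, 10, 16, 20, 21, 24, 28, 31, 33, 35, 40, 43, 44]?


Search for 40:
[0,12] mid=6 arr[6]=28
[7,12] mid=9 arr[9]=35
[10,12] mid=11 arr[11]=43
[10,10] mid=10 arr[10]=40
Total: 4 comparisons


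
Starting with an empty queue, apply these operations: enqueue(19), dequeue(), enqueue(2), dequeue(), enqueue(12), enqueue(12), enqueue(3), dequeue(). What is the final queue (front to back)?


enqueue(19) -> [19]
dequeue() returns 19 -> []
enqueue(2) -> [2]
dequeue() returns 2 -> []
enqueue(12) -> [12]
enqueue(12) -> [12, 12]
enqueue(3) -> [12, 12, 3]
dequeue() returns 12 -> [12, 3]
Final queue (front to back): [12, 3]


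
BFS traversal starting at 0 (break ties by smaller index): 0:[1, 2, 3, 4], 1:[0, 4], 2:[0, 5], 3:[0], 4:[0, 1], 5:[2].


BFS queue: start with [0]
Visit order: [0, 1, 2, 3, 4, 5]


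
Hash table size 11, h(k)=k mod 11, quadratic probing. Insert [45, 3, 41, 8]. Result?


Insertions: 45->slot 1; 3->slot 3; 41->slot 8; 8->slot 9
Table: [None, 45, None, 3, None, None, None, None, 41, 8, None]


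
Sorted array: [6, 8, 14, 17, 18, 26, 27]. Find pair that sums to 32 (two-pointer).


Two pointers: lo=0, hi=6
Found pair: (6, 26) summing to 32


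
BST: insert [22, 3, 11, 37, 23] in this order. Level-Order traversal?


Root = 22; build tree by BST insertion.
Level-Order traversal: [22, 3, 37, 11, 23]


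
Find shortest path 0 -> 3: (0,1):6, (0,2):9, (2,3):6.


Dijkstra from 0:
Distances: {0: 0, 1: 6, 2: 9, 3: 15}
Shortest distance to 3 = 15, path = [0, 2, 3]


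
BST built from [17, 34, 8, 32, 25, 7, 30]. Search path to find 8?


BST root = 17
Search for 8: compare at each node
Path: [17, 8]


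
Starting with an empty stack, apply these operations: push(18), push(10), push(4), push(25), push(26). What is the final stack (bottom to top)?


push(18) -> [18]
push(10) -> [18, 10]
push(4) -> [18, 10, 4]
push(25) -> [18, 10, 4, 25]
push(26) -> [18, 10, 4, 25, 26]
Final stack (bottom to top): [18, 10, 4, 25, 26]


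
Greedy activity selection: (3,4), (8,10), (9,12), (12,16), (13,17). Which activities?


Greedy: pick earliest-ending, then skip overlaps.
Selected (3 activities): [(3, 4), (8, 10), (12, 16)]


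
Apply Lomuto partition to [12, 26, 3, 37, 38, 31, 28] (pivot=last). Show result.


Elements <= 28 go left of pivot.
Result: [12, 26, 3, 28, 38, 31, 37], pivot at index 3


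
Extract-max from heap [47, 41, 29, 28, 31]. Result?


Max = 47
Replace root with last, heapify down
Resulting heap: [41, 31, 29, 28]


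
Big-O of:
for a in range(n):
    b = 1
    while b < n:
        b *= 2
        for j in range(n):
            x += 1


Per nesting level: O(n) * O(log n) * O(n) = O(n^2 log n)
Complexity: O(n^2 log n)


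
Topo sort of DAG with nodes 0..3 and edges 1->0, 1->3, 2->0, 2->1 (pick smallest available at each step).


Kahn's algorithm, process smallest node first
Order: [2, 1, 0, 3]


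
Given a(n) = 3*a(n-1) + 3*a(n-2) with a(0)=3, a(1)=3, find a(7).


Build bottom-up:
...a(5)=918, a(6)=3483, a(7)=3*3483+3*918=13203


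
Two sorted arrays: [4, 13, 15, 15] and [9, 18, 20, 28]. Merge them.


Compare heads, take smaller each step.
Merged: [4, 9, 13, 15, 15, 18, 20, 28]


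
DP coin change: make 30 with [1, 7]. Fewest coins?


dp[0]=0; dp[i]=1+min(dp[i-c] for c in coins)
...dp[25]=7, dp[26]=8, dp[27]=9, dp[28]=4, dp[29]=5, dp[30]=6
Minimum coins for 30 = 6


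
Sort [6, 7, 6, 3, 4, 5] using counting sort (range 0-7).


Count array: [0, 0, 0, 1, 1, 1, 2, 1]
Reconstruct: [3, 4, 5, 6, 6, 7]


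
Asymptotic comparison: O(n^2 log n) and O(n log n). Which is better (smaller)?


linearithmic grows slower than n^2 log n
O(n log n) is asymptotically smaller; O(n^2 log n) grows faster


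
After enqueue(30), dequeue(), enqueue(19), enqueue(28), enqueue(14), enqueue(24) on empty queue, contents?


enqueue(30) -> [30]
dequeue() returns 30 -> []
enqueue(19) -> [19]
enqueue(28) -> [19, 28]
enqueue(14) -> [19, 28, 14]
enqueue(24) -> [19, 28, 14, 24]
Final queue (front to back): [19, 28, 14, 24]


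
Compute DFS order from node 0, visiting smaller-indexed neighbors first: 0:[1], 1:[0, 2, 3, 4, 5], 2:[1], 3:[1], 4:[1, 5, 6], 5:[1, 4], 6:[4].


DFS stack-based: start with [0]
Visit order: [0, 1, 2, 3, 4, 5, 6]


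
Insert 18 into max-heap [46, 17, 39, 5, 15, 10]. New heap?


Append 18: [46, 17, 39, 5, 15, 10, 18]
Bubble up: no swaps needed
Result: [46, 17, 39, 5, 15, 10, 18]


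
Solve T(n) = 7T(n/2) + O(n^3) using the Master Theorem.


a=7, b=2, c=3. log_2(7)=2.807 < c=3. Case 3: O(n^c) = O(n^3)
Complexity: O(n^3)


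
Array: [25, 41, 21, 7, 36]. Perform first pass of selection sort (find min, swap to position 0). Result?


After one pass: [7, 41, 21, 25, 36]


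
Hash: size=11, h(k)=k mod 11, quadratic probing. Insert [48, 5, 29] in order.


Insertions: 48->slot 4; 5->slot 5; 29->slot 7
Table: [None, None, None, None, 48, 5, None, 29, None, None, None]


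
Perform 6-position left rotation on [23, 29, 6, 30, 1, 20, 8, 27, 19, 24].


Left rotate by 6: [8, 27, 19, 24, 23, 29, 6, 30, 1, 20]


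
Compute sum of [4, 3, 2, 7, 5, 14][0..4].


Prefix sums: [0, 4, 7, 9, 16, 21, 35]
Sum[0..4] = prefix[5] - prefix[0] = 21 - 0 = 21


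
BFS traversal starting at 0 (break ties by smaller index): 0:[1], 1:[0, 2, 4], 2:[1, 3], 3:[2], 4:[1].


BFS queue: start with [0]
Visit order: [0, 1, 2, 4, 3]


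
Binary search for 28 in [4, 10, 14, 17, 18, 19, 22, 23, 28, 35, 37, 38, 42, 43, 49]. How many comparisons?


Search for 28:
[0,14] mid=7 arr[7]=23
[8,14] mid=11 arr[11]=38
[8,10] mid=9 arr[9]=35
[8,8] mid=8 arr[8]=28
Total: 4 comparisons


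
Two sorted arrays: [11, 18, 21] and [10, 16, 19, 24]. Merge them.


Compare heads, take smaller each step.
Merged: [10, 11, 16, 18, 19, 21, 24]


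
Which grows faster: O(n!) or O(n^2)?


quadratic grows slower than factorial
O(n^2) is asymptotically smaller; O(n!) grows faster


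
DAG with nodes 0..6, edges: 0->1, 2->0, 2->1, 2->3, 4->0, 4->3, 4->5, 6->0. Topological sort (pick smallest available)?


Kahn's algorithm, process smallest node first
Order: [2, 4, 3, 5, 6, 0, 1]


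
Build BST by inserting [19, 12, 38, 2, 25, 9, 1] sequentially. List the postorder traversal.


Root = 19; build tree by BST insertion.
Postorder traversal: [1, 9, 2, 12, 25, 38, 19]


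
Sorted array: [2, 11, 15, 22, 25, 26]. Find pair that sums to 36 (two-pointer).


Two pointers: lo=0, hi=5
Found pair: (11, 25) summing to 36


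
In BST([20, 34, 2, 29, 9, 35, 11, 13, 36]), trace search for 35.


BST root = 20
Search for 35: compare at each node
Path: [20, 34, 35]


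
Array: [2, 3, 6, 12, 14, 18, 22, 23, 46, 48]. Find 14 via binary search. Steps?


Search for 14:
[0,9] mid=4 arr[4]=14
Total: 1 comparisons


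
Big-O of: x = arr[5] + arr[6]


Analysis: constant-time operation, no loop
Complexity: O(1)


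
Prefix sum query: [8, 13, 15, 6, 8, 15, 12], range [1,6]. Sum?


Prefix sums: [0, 8, 21, 36, 42, 50, 65, 77]
Sum[1..6] = prefix[7] - prefix[1] = 77 - 8 = 69


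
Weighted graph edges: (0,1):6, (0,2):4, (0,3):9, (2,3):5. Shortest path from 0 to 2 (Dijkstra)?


Dijkstra from 0:
Distances: {0: 0, 1: 6, 2: 4, 3: 9}
Shortest distance to 2 = 4, path = [0, 2]


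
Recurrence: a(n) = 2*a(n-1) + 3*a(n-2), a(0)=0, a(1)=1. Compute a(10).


Build bottom-up:
...a(8)=1640, a(9)=4921, a(10)=2*4921+3*1640=14762


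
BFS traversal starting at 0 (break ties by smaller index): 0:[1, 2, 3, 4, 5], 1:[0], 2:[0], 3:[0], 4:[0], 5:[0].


BFS queue: start with [0]
Visit order: [0, 1, 2, 3, 4, 5]


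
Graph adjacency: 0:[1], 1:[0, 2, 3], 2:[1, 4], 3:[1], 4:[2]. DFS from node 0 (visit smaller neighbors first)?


DFS stack-based: start with [0]
Visit order: [0, 1, 2, 4, 3]


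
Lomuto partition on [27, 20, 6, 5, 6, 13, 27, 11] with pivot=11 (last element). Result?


Elements <= 11 go left of pivot.
Result: [6, 5, 6, 11, 27, 13, 27, 20], pivot at index 3


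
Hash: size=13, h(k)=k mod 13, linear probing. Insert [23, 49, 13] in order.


Insertions: 23->slot 10; 49->slot 11; 13->slot 0
Table: [13, None, None, None, None, None, None, None, None, None, 23, 49, None]


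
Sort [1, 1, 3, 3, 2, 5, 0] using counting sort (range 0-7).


Count array: [1, 2, 1, 2, 0, 1, 0, 0]
Reconstruct: [0, 1, 1, 2, 3, 3, 5]


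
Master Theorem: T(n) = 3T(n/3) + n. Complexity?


a=3, b=3, c=1. log_3(3)=1 = c=1. Case 2: O(n^c log n) = O(n log n)
Complexity: O(n log n)


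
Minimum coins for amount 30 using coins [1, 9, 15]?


dp[0]=0; dp[i]=1+min(dp[i-c] for c in coins)
...dp[25]=3, dp[26]=4, dp[27]=3, dp[28]=4, dp[29]=5, dp[30]=2
Minimum coins for 30 = 2


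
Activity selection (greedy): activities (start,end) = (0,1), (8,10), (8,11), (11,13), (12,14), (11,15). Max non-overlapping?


Greedy: pick earliest-ending, then skip overlaps.
Selected (3 activities): [(0, 1), (8, 10), (11, 13)]


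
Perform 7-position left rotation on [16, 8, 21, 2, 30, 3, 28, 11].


Left rotate by 7: [11, 16, 8, 21, 2, 30, 3, 28]


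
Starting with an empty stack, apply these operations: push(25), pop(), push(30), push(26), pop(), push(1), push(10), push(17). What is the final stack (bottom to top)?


push(25) -> [25]
pop() returns 25 -> []
push(30) -> [30]
push(26) -> [30, 26]
pop() returns 26 -> [30]
push(1) -> [30, 1]
push(10) -> [30, 1, 10]
push(17) -> [30, 1, 10, 17]
Final stack (bottom to top): [30, 1, 10, 17]


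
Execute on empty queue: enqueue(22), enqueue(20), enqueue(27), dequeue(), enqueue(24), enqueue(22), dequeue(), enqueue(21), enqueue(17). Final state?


enqueue(22) -> [22]
enqueue(20) -> [22, 20]
enqueue(27) -> [22, 20, 27]
dequeue() returns 22 -> [20, 27]
enqueue(24) -> [20, 27, 24]
enqueue(22) -> [20, 27, 24, 22]
dequeue() returns 20 -> [27, 24, 22]
enqueue(21) -> [27, 24, 22, 21]
enqueue(17) -> [27, 24, 22, 21, 17]
Final queue (front to back): [27, 24, 22, 21, 17]


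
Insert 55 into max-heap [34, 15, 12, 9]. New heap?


Append 55: [34, 15, 12, 9, 55]
Bubble up: swap idx 4(55) with idx 1(15); swap idx 1(55) with idx 0(34)
Result: [55, 34, 12, 9, 15]


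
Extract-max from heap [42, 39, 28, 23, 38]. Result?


Max = 42
Replace root with last, heapify down
Resulting heap: [39, 38, 28, 23]


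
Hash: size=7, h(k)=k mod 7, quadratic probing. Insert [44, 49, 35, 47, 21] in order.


Insertions: 44->slot 2; 49->slot 0; 35->slot 1; 47->slot 5; 21->slot 4
Table: [49, 35, 44, None, 21, 47, None]


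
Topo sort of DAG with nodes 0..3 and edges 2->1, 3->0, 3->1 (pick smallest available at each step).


Kahn's algorithm, process smallest node first
Order: [2, 3, 0, 1]


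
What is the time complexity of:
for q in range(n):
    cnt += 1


Per nesting level: O(n) = O(n)
Complexity: O(n)


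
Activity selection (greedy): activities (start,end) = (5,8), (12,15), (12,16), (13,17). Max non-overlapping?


Greedy: pick earliest-ending, then skip overlaps.
Selected (2 activities): [(5, 8), (12, 15)]


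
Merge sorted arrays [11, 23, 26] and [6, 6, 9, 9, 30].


Compare heads, take smaller each step.
Merged: [6, 6, 9, 9, 11, 23, 26, 30]


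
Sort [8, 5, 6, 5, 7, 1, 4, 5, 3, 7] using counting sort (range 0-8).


Count array: [0, 1, 0, 1, 1, 3, 1, 2, 1]
Reconstruct: [1, 3, 4, 5, 5, 5, 6, 7, 7, 8]


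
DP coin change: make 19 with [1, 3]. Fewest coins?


dp[0]=0; dp[i]=1+min(dp[i-c] for c in coins)
...dp[14]=6, dp[15]=5, dp[16]=6, dp[17]=7, dp[18]=6, dp[19]=7
Minimum coins for 19 = 7


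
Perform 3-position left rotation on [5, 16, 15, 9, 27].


Left rotate by 3: [9, 27, 5, 16, 15]


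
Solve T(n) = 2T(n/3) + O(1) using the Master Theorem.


a=2, b=3, c=0. log_3(2)=0.631 > c=0. Case 1: O(n^log_b(a)) = O(n^0.631)
Complexity: O(n^0.631)


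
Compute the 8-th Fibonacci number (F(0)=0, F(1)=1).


F(n)=F(n-1)+F(n-2)
...F(6)=8, F(7)=13, F(8)=21


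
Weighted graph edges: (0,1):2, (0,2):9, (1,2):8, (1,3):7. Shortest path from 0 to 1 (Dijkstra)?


Dijkstra from 0:
Distances: {0: 0, 1: 2, 2: 9, 3: 9}
Shortest distance to 1 = 2, path = [0, 1]


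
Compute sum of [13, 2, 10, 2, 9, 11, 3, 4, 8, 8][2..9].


Prefix sums: [0, 13, 15, 25, 27, 36, 47, 50, 54, 62, 70]
Sum[2..9] = prefix[10] - prefix[2] = 70 - 15 = 55


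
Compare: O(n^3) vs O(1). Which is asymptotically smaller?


constant grows slower than cubic
O(1) is asymptotically smaller; O(n^3) grows faster


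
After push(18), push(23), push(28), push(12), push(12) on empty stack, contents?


push(18) -> [18]
push(23) -> [18, 23]
push(28) -> [18, 23, 28]
push(12) -> [18, 23, 28, 12]
push(12) -> [18, 23, 28, 12, 12]
Final stack (bottom to top): [18, 23, 28, 12, 12]


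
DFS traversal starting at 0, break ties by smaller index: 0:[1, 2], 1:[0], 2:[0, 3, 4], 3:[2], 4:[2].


DFS stack-based: start with [0]
Visit order: [0, 1, 2, 3, 4]


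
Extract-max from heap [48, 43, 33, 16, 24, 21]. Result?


Max = 48
Replace root with last, heapify down
Resulting heap: [43, 24, 33, 16, 21]


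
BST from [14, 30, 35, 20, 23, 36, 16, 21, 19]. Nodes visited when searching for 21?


BST root = 14
Search for 21: compare at each node
Path: [14, 30, 20, 23, 21]


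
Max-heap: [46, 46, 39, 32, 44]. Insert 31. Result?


Append 31: [46, 46, 39, 32, 44, 31]
Bubble up: no swaps needed
Result: [46, 46, 39, 32, 44, 31]


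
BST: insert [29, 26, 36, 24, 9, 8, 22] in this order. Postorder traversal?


Root = 29; build tree by BST insertion.
Postorder traversal: [8, 22, 9, 24, 26, 36, 29]


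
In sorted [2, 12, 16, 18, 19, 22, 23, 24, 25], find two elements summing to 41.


Two pointers: lo=0, hi=8
Found pair: (16, 25) summing to 41


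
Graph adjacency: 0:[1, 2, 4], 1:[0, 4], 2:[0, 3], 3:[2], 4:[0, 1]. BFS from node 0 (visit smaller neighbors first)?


BFS queue: start with [0]
Visit order: [0, 1, 2, 4, 3]


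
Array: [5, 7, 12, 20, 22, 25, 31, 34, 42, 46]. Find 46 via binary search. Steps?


Search for 46:
[0,9] mid=4 arr[4]=22
[5,9] mid=7 arr[7]=34
[8,9] mid=8 arr[8]=42
[9,9] mid=9 arr[9]=46
Total: 4 comparisons


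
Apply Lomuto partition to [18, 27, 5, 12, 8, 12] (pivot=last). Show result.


Elements <= 12 go left of pivot.
Result: [5, 12, 8, 12, 18, 27], pivot at index 3


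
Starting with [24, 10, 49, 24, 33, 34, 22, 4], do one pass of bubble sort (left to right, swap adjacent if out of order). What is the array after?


After one pass: [10, 24, 24, 33, 34, 22, 4, 49]


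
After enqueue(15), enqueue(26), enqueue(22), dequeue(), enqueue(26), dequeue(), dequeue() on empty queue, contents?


enqueue(15) -> [15]
enqueue(26) -> [15, 26]
enqueue(22) -> [15, 26, 22]
dequeue() returns 15 -> [26, 22]
enqueue(26) -> [26, 22, 26]
dequeue() returns 26 -> [22, 26]
dequeue() returns 22 -> [26]
Final queue (front to back): [26]


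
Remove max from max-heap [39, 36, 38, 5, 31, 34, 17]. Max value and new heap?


Max = 39
Replace root with last, heapify down
Resulting heap: [38, 36, 34, 5, 31, 17]


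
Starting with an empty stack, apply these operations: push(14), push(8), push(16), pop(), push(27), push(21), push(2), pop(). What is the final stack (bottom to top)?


push(14) -> [14]
push(8) -> [14, 8]
push(16) -> [14, 8, 16]
pop() returns 16 -> [14, 8]
push(27) -> [14, 8, 27]
push(21) -> [14, 8, 27, 21]
push(2) -> [14, 8, 27, 21, 2]
pop() returns 2 -> [14, 8, 27, 21]
Final stack (bottom to top): [14, 8, 27, 21]


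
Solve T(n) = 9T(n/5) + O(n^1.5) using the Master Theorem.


a=9, b=5, c=1.5. log_5(9)=1.365 < c=1.5. Case 3: O(n^c) = O(n^1.500)
Complexity: O(n^1.500)


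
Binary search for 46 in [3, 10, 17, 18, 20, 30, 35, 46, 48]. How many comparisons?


Search for 46:
[0,8] mid=4 arr[4]=20
[5,8] mid=6 arr[6]=35
[7,8] mid=7 arr[7]=46
Total: 3 comparisons


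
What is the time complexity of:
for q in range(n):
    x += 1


Per nesting level: O(n) = O(n)
Complexity: O(n)


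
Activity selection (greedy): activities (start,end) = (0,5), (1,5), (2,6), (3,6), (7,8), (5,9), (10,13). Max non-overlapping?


Greedy: pick earliest-ending, then skip overlaps.
Selected (3 activities): [(0, 5), (7, 8), (10, 13)]


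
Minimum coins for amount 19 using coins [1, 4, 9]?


dp[0]=0; dp[i]=1+min(dp[i-c] for c in coins)
...dp[14]=3, dp[15]=4, dp[16]=4, dp[17]=3, dp[18]=2, dp[19]=3
Minimum coins for 19 = 3


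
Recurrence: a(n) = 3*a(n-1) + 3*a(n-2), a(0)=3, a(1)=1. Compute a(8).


Build bottom-up:
...a(6)=2187, a(7)=8289, a(8)=3*8289+3*2187=31428


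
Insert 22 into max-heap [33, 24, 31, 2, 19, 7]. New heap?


Append 22: [33, 24, 31, 2, 19, 7, 22]
Bubble up: no swaps needed
Result: [33, 24, 31, 2, 19, 7, 22]


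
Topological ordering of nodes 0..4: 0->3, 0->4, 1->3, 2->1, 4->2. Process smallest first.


Kahn's algorithm, process smallest node first
Order: [0, 4, 2, 1, 3]


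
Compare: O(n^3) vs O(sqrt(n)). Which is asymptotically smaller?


sublinear grows slower than cubic
O(sqrt(n)) is asymptotically smaller; O(n^3) grows faster


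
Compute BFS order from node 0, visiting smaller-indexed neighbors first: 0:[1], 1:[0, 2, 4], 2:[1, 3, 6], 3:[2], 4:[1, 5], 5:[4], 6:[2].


BFS queue: start with [0]
Visit order: [0, 1, 2, 4, 3, 6, 5]


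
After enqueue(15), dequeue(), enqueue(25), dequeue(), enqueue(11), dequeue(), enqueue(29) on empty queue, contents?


enqueue(15) -> [15]
dequeue() returns 15 -> []
enqueue(25) -> [25]
dequeue() returns 25 -> []
enqueue(11) -> [11]
dequeue() returns 11 -> []
enqueue(29) -> [29]
Final queue (front to back): [29]


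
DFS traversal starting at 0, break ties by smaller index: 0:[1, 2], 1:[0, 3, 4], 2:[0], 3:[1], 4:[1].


DFS stack-based: start with [0]
Visit order: [0, 1, 3, 4, 2]


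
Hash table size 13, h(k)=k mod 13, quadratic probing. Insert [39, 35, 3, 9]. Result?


Insertions: 39->slot 0; 35->slot 9; 3->slot 3; 9->slot 10
Table: [39, None, None, 3, None, None, None, None, None, 35, 9, None, None]


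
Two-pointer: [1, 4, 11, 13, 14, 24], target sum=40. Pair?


Two pointers: lo=0, hi=5
No pair sums to 40


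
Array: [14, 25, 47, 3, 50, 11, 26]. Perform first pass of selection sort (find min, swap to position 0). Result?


After one pass: [3, 25, 47, 14, 50, 11, 26]


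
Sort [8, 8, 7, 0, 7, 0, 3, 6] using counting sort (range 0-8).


Count array: [2, 0, 0, 1, 0, 0, 1, 2, 2]
Reconstruct: [0, 0, 3, 6, 7, 7, 8, 8]


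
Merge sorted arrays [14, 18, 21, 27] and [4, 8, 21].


Compare heads, take smaller each step.
Merged: [4, 8, 14, 18, 21, 21, 27]


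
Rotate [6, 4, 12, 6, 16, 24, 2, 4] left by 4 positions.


Left rotate by 4: [16, 24, 2, 4, 6, 4, 12, 6]


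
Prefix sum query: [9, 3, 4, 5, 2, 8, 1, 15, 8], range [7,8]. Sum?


Prefix sums: [0, 9, 12, 16, 21, 23, 31, 32, 47, 55]
Sum[7..8] = prefix[9] - prefix[7] = 55 - 32 = 23


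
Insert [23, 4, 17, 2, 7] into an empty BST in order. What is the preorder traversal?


Root = 23; build tree by BST insertion.
Preorder traversal: [23, 4, 2, 17, 7]


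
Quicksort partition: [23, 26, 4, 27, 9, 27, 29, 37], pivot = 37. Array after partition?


Elements <= 37 go left of pivot.
Result: [23, 26, 4, 27, 9, 27, 29, 37], pivot at index 7


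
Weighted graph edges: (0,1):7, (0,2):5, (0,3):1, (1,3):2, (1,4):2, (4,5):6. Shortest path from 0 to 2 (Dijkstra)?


Dijkstra from 0:
Distances: {0: 0, 1: 3, 2: 5, 3: 1, 4: 5, 5: 11}
Shortest distance to 2 = 5, path = [0, 2]


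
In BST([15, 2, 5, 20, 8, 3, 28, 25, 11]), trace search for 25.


BST root = 15
Search for 25: compare at each node
Path: [15, 20, 28, 25]


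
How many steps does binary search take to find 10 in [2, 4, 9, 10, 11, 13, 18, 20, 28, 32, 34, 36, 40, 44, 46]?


Search for 10:
[0,14] mid=7 arr[7]=20
[0,6] mid=3 arr[3]=10
Total: 2 comparisons


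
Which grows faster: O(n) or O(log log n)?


double-logarithmic grows slower than linear
O(log log n) is asymptotically smaller; O(n) grows faster


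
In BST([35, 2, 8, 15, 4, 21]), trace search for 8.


BST root = 35
Search for 8: compare at each node
Path: [35, 2, 8]


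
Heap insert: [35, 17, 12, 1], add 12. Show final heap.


Append 12: [35, 17, 12, 1, 12]
Bubble up: no swaps needed
Result: [35, 17, 12, 1, 12]


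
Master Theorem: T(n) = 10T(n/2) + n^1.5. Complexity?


a=10, b=2, c=1.5. log_2(10)=3.322 > c=1.5. Case 1: O(n^log_b(a)) = O(n^3.322)
Complexity: O(n^3.322)


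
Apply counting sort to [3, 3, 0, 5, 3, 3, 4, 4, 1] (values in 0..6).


Count array: [1, 1, 0, 4, 2, 1, 0]
Reconstruct: [0, 1, 3, 3, 3, 3, 4, 4, 5]


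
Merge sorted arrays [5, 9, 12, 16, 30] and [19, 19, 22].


Compare heads, take smaller each step.
Merged: [5, 9, 12, 16, 19, 19, 22, 30]


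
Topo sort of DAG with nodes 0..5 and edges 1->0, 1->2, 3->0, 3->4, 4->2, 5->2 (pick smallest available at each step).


Kahn's algorithm, process smallest node first
Order: [1, 3, 0, 4, 5, 2]


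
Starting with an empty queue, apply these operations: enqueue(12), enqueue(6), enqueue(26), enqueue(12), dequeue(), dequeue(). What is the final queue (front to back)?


enqueue(12) -> [12]
enqueue(6) -> [12, 6]
enqueue(26) -> [12, 6, 26]
enqueue(12) -> [12, 6, 26, 12]
dequeue() returns 12 -> [6, 26, 12]
dequeue() returns 6 -> [26, 12]
Final queue (front to back): [26, 12]


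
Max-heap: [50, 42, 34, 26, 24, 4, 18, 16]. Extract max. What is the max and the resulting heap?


Max = 50
Replace root with last, heapify down
Resulting heap: [42, 26, 34, 16, 24, 4, 18]


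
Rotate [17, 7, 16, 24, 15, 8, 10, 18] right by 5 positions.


Right rotate by 5: [24, 15, 8, 10, 18, 17, 7, 16]


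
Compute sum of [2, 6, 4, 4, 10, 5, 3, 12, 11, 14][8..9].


Prefix sums: [0, 2, 8, 12, 16, 26, 31, 34, 46, 57, 71]
Sum[8..9] = prefix[10] - prefix[8] = 71 - 46 = 25


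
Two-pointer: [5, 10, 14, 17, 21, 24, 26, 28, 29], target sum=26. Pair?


Two pointers: lo=0, hi=8
Found pair: (5, 21) summing to 26


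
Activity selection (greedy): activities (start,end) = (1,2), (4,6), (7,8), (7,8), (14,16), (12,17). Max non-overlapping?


Greedy: pick earliest-ending, then skip overlaps.
Selected (4 activities): [(1, 2), (4, 6), (7, 8), (14, 16)]


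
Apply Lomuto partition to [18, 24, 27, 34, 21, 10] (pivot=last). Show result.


Elements <= 10 go left of pivot.
Result: [10, 24, 27, 34, 21, 18], pivot at index 0


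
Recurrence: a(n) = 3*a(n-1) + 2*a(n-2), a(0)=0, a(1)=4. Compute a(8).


Build bottom-up:
...a(6)=1980, a(7)=7052, a(8)=3*7052+2*1980=25116


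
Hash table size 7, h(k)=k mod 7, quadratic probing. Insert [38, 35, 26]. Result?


Insertions: 38->slot 3; 35->slot 0; 26->slot 5
Table: [35, None, None, 38, None, 26, None]


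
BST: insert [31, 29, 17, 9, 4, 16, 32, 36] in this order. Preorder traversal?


Root = 31; build tree by BST insertion.
Preorder traversal: [31, 29, 17, 9, 4, 16, 32, 36]


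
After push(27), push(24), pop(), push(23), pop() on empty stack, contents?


push(27) -> [27]
push(24) -> [27, 24]
pop() returns 24 -> [27]
push(23) -> [27, 23]
pop() returns 23 -> [27]
Final stack (bottom to top): [27]


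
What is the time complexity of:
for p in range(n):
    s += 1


Per nesting level: O(n) = O(n)
Complexity: O(n)


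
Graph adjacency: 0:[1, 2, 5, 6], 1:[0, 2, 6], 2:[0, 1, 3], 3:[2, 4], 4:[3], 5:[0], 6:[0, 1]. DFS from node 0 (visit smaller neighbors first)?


DFS stack-based: start with [0]
Visit order: [0, 1, 2, 3, 4, 6, 5]


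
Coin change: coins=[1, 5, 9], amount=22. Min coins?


dp[0]=0; dp[i]=1+min(dp[i-c] for c in coins)
...dp[17]=5, dp[18]=2, dp[19]=3, dp[20]=4, dp[21]=5, dp[22]=6
Minimum coins for 22 = 6


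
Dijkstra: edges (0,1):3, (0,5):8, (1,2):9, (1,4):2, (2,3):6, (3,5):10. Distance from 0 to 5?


Dijkstra from 0:
Distances: {0: 0, 1: 3, 2: 12, 3: 18, 4: 5, 5: 8}
Shortest distance to 5 = 8, path = [0, 5]


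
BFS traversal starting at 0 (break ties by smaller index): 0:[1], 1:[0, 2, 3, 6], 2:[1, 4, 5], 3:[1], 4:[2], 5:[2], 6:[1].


BFS queue: start with [0]
Visit order: [0, 1, 2, 3, 6, 4, 5]


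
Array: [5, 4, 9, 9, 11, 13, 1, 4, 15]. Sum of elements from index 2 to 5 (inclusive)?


Prefix sums: [0, 5, 9, 18, 27, 38, 51, 52, 56, 71]
Sum[2..5] = prefix[6] - prefix[2] = 51 - 9 = 42


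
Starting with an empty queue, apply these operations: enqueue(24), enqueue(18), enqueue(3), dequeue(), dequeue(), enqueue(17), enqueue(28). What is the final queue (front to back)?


enqueue(24) -> [24]
enqueue(18) -> [24, 18]
enqueue(3) -> [24, 18, 3]
dequeue() returns 24 -> [18, 3]
dequeue() returns 18 -> [3]
enqueue(17) -> [3, 17]
enqueue(28) -> [3, 17, 28]
Final queue (front to back): [3, 17, 28]


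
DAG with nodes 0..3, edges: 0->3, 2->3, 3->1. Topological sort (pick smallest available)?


Kahn's algorithm, process smallest node first
Order: [0, 2, 3, 1]


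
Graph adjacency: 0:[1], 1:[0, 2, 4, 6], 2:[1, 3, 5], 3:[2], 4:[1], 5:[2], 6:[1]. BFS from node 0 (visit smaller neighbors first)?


BFS queue: start with [0]
Visit order: [0, 1, 2, 4, 6, 3, 5]


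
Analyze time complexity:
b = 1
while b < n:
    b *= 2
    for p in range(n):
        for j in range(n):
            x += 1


Per nesting level: O(log n) * O(n) * O(n) = O(n^2 log n)
Complexity: O(n^2 log n)


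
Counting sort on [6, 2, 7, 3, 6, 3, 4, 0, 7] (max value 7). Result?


Count array: [1, 0, 1, 2, 1, 0, 2, 2]
Reconstruct: [0, 2, 3, 3, 4, 6, 6, 7, 7]


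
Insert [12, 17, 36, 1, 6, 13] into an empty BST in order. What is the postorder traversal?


Root = 12; build tree by BST insertion.
Postorder traversal: [6, 1, 13, 36, 17, 12]


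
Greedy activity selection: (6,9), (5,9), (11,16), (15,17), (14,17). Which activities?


Greedy: pick earliest-ending, then skip overlaps.
Selected (2 activities): [(6, 9), (11, 16)]


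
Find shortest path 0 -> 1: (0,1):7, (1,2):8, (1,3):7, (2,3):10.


Dijkstra from 0:
Distances: {0: 0, 1: 7, 2: 15, 3: 14}
Shortest distance to 1 = 7, path = [0, 1]


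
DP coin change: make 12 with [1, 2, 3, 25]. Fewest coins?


dp[0]=0; dp[i]=1+min(dp[i-c] for c in coins)
...dp[7]=3, dp[8]=3, dp[9]=3, dp[10]=4, dp[11]=4, dp[12]=4
Minimum coins for 12 = 4


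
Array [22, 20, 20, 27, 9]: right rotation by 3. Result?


Right rotate by 3: [20, 27, 9, 22, 20]


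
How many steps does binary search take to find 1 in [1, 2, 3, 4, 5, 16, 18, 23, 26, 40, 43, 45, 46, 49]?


Search for 1:
[0,13] mid=6 arr[6]=18
[0,5] mid=2 arr[2]=3
[0,1] mid=0 arr[0]=1
Total: 3 comparisons


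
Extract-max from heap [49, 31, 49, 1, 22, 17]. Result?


Max = 49
Replace root with last, heapify down
Resulting heap: [49, 31, 17, 1, 22]


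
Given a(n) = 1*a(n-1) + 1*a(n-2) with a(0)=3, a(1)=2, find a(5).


Build bottom-up:
...a(3)=7, a(4)=12, a(5)=1*12+1*7=19


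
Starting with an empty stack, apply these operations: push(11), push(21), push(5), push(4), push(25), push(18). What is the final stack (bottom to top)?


push(11) -> [11]
push(21) -> [11, 21]
push(5) -> [11, 21, 5]
push(4) -> [11, 21, 5, 4]
push(25) -> [11, 21, 5, 4, 25]
push(18) -> [11, 21, 5, 4, 25, 18]
Final stack (bottom to top): [11, 21, 5, 4, 25, 18]


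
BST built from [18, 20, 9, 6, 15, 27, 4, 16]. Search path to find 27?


BST root = 18
Search for 27: compare at each node
Path: [18, 20, 27]


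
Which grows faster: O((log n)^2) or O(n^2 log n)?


polylogarithmic grows slower than n^2 log n
O((log n)^2) is asymptotically smaller; O(n^2 log n) grows faster


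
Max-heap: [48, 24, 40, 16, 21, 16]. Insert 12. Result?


Append 12: [48, 24, 40, 16, 21, 16, 12]
Bubble up: no swaps needed
Result: [48, 24, 40, 16, 21, 16, 12]


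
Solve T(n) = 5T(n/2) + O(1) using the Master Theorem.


a=5, b=2, c=0. log_2(5)=2.322 > c=0. Case 1: O(n^log_b(a)) = O(n^2.322)
Complexity: O(n^2.322)


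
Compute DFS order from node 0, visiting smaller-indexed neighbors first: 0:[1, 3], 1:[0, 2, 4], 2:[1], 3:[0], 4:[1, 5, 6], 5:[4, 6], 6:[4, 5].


DFS stack-based: start with [0]
Visit order: [0, 1, 2, 4, 5, 6, 3]


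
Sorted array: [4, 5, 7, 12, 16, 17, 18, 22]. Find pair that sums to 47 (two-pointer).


Two pointers: lo=0, hi=7
No pair sums to 47


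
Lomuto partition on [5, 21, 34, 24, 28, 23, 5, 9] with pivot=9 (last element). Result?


Elements <= 9 go left of pivot.
Result: [5, 5, 9, 24, 28, 23, 21, 34], pivot at index 2


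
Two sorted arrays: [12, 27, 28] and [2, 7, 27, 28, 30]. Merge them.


Compare heads, take smaller each step.
Merged: [2, 7, 12, 27, 27, 28, 28, 30]


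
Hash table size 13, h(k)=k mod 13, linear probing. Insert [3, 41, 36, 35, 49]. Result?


Insertions: 3->slot 3; 41->slot 2; 36->slot 10; 35->slot 9; 49->slot 11
Table: [None, None, 41, 3, None, None, None, None, None, 35, 36, 49, None]


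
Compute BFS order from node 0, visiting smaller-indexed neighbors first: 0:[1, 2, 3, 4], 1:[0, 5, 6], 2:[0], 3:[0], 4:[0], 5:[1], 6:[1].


BFS queue: start with [0]
Visit order: [0, 1, 2, 3, 4, 5, 6]


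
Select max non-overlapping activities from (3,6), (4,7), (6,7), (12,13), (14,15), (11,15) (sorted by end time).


Greedy: pick earliest-ending, then skip overlaps.
Selected (4 activities): [(3, 6), (6, 7), (12, 13), (14, 15)]


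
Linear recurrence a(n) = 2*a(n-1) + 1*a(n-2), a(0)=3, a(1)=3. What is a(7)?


Build bottom-up:
...a(5)=123, a(6)=297, a(7)=2*297+1*123=717


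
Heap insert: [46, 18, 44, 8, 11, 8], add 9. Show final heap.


Append 9: [46, 18, 44, 8, 11, 8, 9]
Bubble up: no swaps needed
Result: [46, 18, 44, 8, 11, 8, 9]


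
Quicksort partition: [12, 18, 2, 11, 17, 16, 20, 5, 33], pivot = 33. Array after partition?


Elements <= 33 go left of pivot.
Result: [12, 18, 2, 11, 17, 16, 20, 5, 33], pivot at index 8


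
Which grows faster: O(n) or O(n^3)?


linear grows slower than cubic
O(n) is asymptotically smaller; O(n^3) grows faster


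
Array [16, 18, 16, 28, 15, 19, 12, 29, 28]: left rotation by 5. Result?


Left rotate by 5: [19, 12, 29, 28, 16, 18, 16, 28, 15]


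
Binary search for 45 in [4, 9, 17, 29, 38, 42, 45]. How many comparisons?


Search for 45:
[0,6] mid=3 arr[3]=29
[4,6] mid=5 arr[5]=42
[6,6] mid=6 arr[6]=45
Total: 3 comparisons


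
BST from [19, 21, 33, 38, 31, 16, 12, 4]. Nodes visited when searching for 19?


BST root = 19
Search for 19: compare at each node
Path: [19]


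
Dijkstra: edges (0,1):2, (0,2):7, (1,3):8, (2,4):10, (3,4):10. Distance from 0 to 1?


Dijkstra from 0:
Distances: {0: 0, 1: 2, 2: 7, 3: 10, 4: 17}
Shortest distance to 1 = 2, path = [0, 1]


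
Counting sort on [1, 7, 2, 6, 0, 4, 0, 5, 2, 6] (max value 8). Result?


Count array: [2, 1, 2, 0, 1, 1, 2, 1, 0]
Reconstruct: [0, 0, 1, 2, 2, 4, 5, 6, 6, 7]


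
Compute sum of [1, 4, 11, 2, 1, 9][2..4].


Prefix sums: [0, 1, 5, 16, 18, 19, 28]
Sum[2..4] = prefix[5] - prefix[2] = 19 - 5 = 14


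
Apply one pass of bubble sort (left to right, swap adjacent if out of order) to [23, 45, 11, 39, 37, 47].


After one pass: [23, 11, 39, 37, 45, 47]


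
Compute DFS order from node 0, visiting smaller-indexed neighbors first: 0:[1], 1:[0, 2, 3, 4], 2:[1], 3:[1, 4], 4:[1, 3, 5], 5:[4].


DFS stack-based: start with [0]
Visit order: [0, 1, 2, 3, 4, 5]
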